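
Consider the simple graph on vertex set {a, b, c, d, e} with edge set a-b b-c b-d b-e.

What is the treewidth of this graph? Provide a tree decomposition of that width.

Treewidth 1.
Bags: B1 = {b, d}  B2 = {b, e}  B3 = {b, c}  B4 = {a, b}
Tree: B1–B2, B1–B3, B3–B4

The largest bag has 2 vertices, giving width 1; this decomposition certifies tw(G) ≤ 1. Any graph with an edge has treewidth ≥ 1, and G has the edge b–d. Hence tw(G) = 1 exactly.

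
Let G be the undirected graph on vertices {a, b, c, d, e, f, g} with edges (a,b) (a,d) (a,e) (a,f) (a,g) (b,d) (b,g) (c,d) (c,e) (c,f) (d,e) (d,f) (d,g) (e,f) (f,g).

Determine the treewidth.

A width-3 tree decomposition is:
Bags: B1 = {a, d, f, g}  B2 = {a, b, d, g}  B3 = {a, d, e, f}  B4 = {c, d, e, f}
Tree: B1–B2, B1–B3, B3–B4
Each bag holds 4 vertices, so the decomposition has width 3, which upper-bounds the treewidth. Conversely, {a, d, f, g} is a clique of size 4, and the vertices of any clique must share a bag in every tree decomposition; so some bag has ≥ 4 vertices and tw(G) ≥ 3. Combining the bounds, tw(G) = 3.

3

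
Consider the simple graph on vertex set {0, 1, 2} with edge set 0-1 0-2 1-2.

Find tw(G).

2

A width-2 tree decomposition is:
Bags: B1 = {0, 1, 2}
Tree: (single bag)
With just one bag of size 3, the width is 3 − 1 = 2, so tw(G) ≤ 2. Conversely, {0, 1, 2} is a clique of size 3, and the vertices of any clique must share a bag in every tree decomposition; so some bag has ≥ 3 vertices and tw(G) ≥ 2. Combining the bounds, tw(G) = 2.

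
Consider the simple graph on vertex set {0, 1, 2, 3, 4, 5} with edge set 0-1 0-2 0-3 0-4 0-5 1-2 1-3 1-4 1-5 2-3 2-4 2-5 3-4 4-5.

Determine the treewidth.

4

A width-4 tree decomposition is:
Bags: B1 = {0, 1, 2, 4, 5}  B2 = {0, 1, 2, 3, 4}
Tree: B1–B2
Each bag holds 5 vertices, so the decomposition has width 4, which upper-bounds the treewidth. Conversely, {0, 1, 2, 3, 4} is a clique of size 5, and the vertices of any clique must share a bag in every tree decomposition; so some bag has ≥ 5 vertices and tw(G) ≥ 4. Combining the bounds, tw(G) = 4.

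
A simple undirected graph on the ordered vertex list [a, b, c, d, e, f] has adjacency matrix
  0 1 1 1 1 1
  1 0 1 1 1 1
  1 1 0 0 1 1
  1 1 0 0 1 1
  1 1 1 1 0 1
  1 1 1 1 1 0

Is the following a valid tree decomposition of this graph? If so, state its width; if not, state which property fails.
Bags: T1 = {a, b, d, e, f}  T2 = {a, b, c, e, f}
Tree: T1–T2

Yes; width 4.

Every vertex of G appears in some bag (union = {a, b, c, d, e, f}); every edge is covered by a bag; and for each vertex v the set of bags containing v is connected in the bag tree. The decomposition is therefore valid. The largest bag has 5 vertices, so the width is 4.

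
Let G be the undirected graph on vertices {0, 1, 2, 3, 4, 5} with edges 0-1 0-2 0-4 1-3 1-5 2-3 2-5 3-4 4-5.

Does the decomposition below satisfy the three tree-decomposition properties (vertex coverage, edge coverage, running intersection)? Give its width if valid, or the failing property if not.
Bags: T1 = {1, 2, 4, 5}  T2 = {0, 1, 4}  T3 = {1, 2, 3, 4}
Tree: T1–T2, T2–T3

A tree decomposition must satisfy three properties: every vertex lies in some bag; for every edge, both endpoints lie together in some bag; and for every vertex, the bags containing it form a connected subtree. Here edge (2,0) lies in no bag, so the decomposition is invalid.

No — edge (2,0) lies in no bag.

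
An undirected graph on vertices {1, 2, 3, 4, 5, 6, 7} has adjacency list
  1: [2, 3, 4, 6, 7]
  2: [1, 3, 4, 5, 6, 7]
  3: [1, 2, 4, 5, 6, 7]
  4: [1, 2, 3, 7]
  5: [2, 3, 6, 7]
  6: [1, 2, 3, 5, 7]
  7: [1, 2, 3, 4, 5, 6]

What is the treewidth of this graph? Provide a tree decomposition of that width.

Each bag holds 5 vertices, so the decomposition has width 4, which upper-bounds the treewidth. For the lower bound, the 5 vertices {1, 2, 3, 4, 7} are pairwise adjacent, and any tree decomposition puts a clique entirely inside one bag — forcing width ≥ 4. Therefore the treewidth is 4.

Treewidth 4.
One such decomposition:
Bags: B1 = {1, 2, 3, 4, 7}  B2 = {1, 2, 3, 6, 7}  B3 = {2, 3, 5, 6, 7}
Tree: B1–B2, B2–B3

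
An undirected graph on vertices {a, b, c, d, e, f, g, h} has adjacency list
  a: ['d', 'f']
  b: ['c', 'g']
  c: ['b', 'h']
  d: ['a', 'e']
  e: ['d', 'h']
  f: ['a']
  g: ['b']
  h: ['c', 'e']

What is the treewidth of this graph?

A width-1 tree decomposition is:
Bags: B1 = {a, f}  B2 = {a, d}  B3 = {d, e}  B4 = {e, h}  B5 = {c, h}  B6 = {b, c}  B7 = {b, g}
Tree: B1–B2, B2–B3, B3–B4, B4–B5, B5–B6, B6–B7
Every bag has size at most 2, so the width is 2 − 1 = 1 and tw(G) ≤ 1. Since G has at least one edge (e.g. f–a), it is not an edgeless graph, so tw(G) ≥ 1. Therefore the treewidth is 1.

1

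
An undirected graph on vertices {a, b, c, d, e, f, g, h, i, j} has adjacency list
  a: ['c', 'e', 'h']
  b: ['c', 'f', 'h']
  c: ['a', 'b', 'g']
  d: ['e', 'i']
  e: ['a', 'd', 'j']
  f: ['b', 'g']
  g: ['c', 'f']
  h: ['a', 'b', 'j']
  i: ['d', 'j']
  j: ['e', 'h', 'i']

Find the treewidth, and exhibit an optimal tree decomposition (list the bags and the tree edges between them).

Treewidth 2.
One such decomposition:
Bags: B1 = {d, i, j}  B2 = {d, e, j}  B3 = {e, h, j}  B4 = {a, e, h}  B5 = {a, b, h}  B6 = {a, b, c}  B7 = {b, c, f}  B8 = {c, f, g}
Tree: B1–B2, B2–B3, B3–B4, B4–B5, B5–B6, B6–B7, B7–B8

Each bag holds 3 vertices, so the decomposition has width 2, which upper-bounds the treewidth. For the lower bound, G contains the cycle i–d–e–j–i, so G is not a forest; only forests have treewidth ≤ 1, hence tw(G) ≥ 2. Combining the bounds, tw(G) = 2.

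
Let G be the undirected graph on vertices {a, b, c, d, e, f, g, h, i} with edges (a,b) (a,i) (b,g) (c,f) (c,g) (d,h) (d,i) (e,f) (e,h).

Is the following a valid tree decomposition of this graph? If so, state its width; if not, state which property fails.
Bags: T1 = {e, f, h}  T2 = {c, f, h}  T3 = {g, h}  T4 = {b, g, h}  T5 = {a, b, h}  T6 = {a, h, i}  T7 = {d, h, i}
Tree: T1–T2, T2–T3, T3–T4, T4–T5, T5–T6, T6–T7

No — edge (c,g) lies in no bag.

A tree decomposition must satisfy three properties: every vertex lies in some bag; for every edge, both endpoints lie together in some bag; and for every vertex, the bags containing it form a connected subtree. Here edge (c,g) lies in no bag, so the decomposition is invalid.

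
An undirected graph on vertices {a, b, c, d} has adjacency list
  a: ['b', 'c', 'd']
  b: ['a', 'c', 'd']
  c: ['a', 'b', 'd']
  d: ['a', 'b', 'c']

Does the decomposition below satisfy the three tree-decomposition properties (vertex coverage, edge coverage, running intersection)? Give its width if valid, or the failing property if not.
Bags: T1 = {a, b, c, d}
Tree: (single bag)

Yes; width 3.

Every vertex of G appears in some bag (union = {a, b, c, d}); every edge is covered by a bag; and for each vertex v the set of bags containing v is connected in the bag tree. The decomposition is therefore valid. The largest bag has 4 vertices, so the width is 3.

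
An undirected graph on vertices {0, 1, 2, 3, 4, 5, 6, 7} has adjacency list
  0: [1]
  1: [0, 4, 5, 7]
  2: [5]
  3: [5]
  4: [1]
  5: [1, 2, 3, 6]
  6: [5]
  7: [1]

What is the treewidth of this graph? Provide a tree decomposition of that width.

Treewidth 1.
One optimal decomposition is:
Bags: B1 = {1, 5}  B2 = {5, 6}  B3 = {1, 4}  B4 = {3, 5}  B5 = {0, 1}  B6 = {2, 5}  B7 = {1, 7}
Tree: B1–B2, B1–B3, B1–B4, B3–B5, B4–B6, B1–B7

Each bag holds 2 vertices, so the decomposition has width 1, which upper-bounds the treewidth. Since G has at least one edge (e.g. 1–5), it is not an edgeless graph, so tw(G) ≥ 1. Combining the bounds, tw(G) = 1.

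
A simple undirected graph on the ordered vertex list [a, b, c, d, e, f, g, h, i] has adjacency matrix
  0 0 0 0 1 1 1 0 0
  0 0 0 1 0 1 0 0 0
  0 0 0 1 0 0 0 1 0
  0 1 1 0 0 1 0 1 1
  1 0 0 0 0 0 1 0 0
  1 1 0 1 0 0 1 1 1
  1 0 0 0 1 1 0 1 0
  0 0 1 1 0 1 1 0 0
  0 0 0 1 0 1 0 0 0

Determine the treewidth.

2

A width-2 tree decomposition is:
Bags: B1 = {f, g, h}  B2 = {a, f, g}  B3 = {a, e, g}  B4 = {d, f, h}  B5 = {d, f, i}  B6 = {b, d, f}  B7 = {c, d, h}
Tree: B1–B2, B2–B3, B1–B4, B4–B5, B4–B6, B4–B7
The largest bag has 3 vertices, giving width 2; this decomposition certifies tw(G) ≤ 2. On the other hand G contains the 3-clique {a, e, g}. A clique must lie in a single bag of any decomposition, so no decomposition can have width below 2. Hence tw(G) = 2 exactly.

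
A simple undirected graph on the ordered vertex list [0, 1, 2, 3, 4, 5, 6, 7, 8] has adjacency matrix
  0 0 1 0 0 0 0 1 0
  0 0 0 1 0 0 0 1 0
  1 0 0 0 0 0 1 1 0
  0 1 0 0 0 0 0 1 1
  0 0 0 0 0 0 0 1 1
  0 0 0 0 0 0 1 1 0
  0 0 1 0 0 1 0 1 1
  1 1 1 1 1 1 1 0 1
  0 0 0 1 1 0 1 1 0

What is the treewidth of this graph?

2

A width-2 tree decomposition is:
Bags: B1 = {6, 7, 8}  B2 = {4, 7, 8}  B3 = {3, 7, 8}  B4 = {2, 6, 7}  B5 = {5, 6, 7}  B6 = {1, 3, 7}  B7 = {0, 2, 7}
Tree: B1–B2, B2–B3, B1–B4, B4–B5, B3–B6, B4–B7
Every bag has size at most 3, so the width is 3 − 1 = 2 and tw(G) ≤ 2. For the lower bound, the 3 vertices {0, 2, 7} are pairwise adjacent, and any tree decomposition puts a clique entirely inside one bag — forcing width ≥ 2. Therefore the treewidth is 2.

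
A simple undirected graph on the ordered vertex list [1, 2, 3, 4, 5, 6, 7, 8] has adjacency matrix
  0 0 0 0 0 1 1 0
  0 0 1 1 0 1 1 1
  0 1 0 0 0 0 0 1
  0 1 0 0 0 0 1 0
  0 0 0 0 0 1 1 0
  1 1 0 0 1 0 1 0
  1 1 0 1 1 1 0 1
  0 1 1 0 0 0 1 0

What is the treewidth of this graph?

A width-2 tree decomposition is:
Bags: B1 = {2, 6, 7}  B2 = {5, 6, 7}  B3 = {1, 6, 7}  B4 = {2, 7, 8}  B5 = {2, 3, 8}  B6 = {2, 4, 7}
Tree: B1–B2, B2–B3, B1–B4, B4–B5, B4–B6
Each bag holds 3 vertices, so the decomposition has width 2, which upper-bounds the treewidth. For the lower bound, the 3 vertices {2, 3, 8} are pairwise adjacent, and any tree decomposition puts a clique entirely inside one bag — forcing width ≥ 2. Combining the bounds, tw(G) = 2.

2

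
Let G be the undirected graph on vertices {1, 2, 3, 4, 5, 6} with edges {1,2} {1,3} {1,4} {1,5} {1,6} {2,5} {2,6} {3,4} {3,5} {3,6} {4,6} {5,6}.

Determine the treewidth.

A width-3 tree decomposition is:
Bags: B1 = {1, 3, 5, 6}  B2 = {1, 3, 4, 6}  B3 = {1, 2, 5, 6}
Tree: B1–B2, B1–B3
Each bag holds 4 vertices, so the decomposition has width 3, which upper-bounds the treewidth. Conversely, {1, 2, 5, 6} is a clique of size 4, and the vertices of any clique must share a bag in every tree decomposition; so some bag has ≥ 4 vertices and tw(G) ≥ 3. Therefore the treewidth is 3.

3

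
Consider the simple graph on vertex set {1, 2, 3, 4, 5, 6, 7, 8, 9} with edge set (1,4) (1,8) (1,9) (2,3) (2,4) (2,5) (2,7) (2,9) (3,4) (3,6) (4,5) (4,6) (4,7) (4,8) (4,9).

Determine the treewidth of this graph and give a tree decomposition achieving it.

Treewidth 2.
Bags: B1 = {1, 4, 9}  B2 = {2, 4, 9}  B3 = {2, 3, 4}  B4 = {2, 4, 7}  B5 = {1, 4, 8}  B6 = {3, 4, 6}  B7 = {2, 4, 5}
Tree: B1–B2, B2–B3, B3–B4, B1–B5, B3–B6, B3–B7

The largest bag has 3 vertices, giving width 2; this decomposition certifies tw(G) ≤ 2. For the lower bound, the 3 vertices {1, 4, 8} are pairwise adjacent, and any tree decomposition puts a clique entirely inside one bag — forcing width ≥ 2. Hence tw(G) = 2 exactly.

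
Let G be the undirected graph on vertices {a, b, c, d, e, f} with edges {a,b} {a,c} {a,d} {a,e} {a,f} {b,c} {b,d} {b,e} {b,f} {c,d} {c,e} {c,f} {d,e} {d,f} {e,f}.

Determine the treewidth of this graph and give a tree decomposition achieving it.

A single bag containing all 6 vertices is trivially a valid decomposition of width 5. On the other hand G contains the 6-clique {a, b, c, d, e, f}. A clique must lie in a single bag of any decomposition, so no decomposition can have width below 5. The upper and lower bounds meet at 5, so that is the treewidth.

Treewidth 5.
Bags: B1 = {a, b, c, d, e, f}
Tree: (single bag)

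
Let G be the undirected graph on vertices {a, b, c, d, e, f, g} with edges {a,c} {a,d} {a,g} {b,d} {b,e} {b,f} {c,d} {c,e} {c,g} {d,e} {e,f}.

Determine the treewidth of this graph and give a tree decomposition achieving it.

Each bag holds 3 vertices, so the decomposition has width 2, which upper-bounds the treewidth. Conversely, {c, d, e} is a clique of size 3, and the vertices of any clique must share a bag in every tree decomposition; so some bag has ≥ 3 vertices and tw(G) ≥ 2. Hence tw(G) = 2 exactly.

Treewidth 2.
One such decomposition:
Bags: B1 = {c, d, e}  B2 = {a, c, d}  B3 = {b, d, e}  B4 = {a, c, g}  B5 = {b, e, f}
Tree: B1–B2, B1–B3, B2–B4, B3–B5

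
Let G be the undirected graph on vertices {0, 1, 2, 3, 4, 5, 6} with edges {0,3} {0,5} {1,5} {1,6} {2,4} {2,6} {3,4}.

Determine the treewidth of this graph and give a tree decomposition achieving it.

Each bag holds 3 vertices, so the decomposition has width 2, which upper-bounds the treewidth. For the lower bound, G contains the cycle 0–5–1–6–2–4–3–0, so G is not a forest; only forests have treewidth ≤ 1, hence tw(G) ≥ 2. Hence tw(G) = 2 exactly.

Treewidth 2.
One optimal decomposition is:
Bags: B1 = {0, 1, 5}  B2 = {0, 1, 6}  B3 = {0, 2, 6}  B4 = {0, 2, 4}  B5 = {0, 3, 4}
Tree: B1–B2, B2–B3, B3–B4, B4–B5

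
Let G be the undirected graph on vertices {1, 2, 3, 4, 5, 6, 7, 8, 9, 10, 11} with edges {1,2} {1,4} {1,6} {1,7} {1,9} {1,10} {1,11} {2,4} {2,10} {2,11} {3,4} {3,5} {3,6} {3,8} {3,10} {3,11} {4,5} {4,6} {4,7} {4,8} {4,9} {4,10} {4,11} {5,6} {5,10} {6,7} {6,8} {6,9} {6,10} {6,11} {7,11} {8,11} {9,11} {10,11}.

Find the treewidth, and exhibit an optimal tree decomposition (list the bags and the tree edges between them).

Every bag has size at most 5, so the width is 5 − 1 = 4 and tw(G) ≤ 4. Conversely, {1, 2, 4, 10, 11} is a clique of size 5, and the vertices of any clique must share a bag in every tree decomposition; so some bag has ≥ 5 vertices and tw(G) ≥ 4. Therefore the treewidth is 4.

Treewidth 4.
One such decomposition:
Bags: B1 = {3, 4, 6, 10, 11}  B2 = {1, 4, 6, 10, 11}  B3 = {1, 4, 6, 7, 11}  B4 = {3, 4, 6, 8, 11}  B5 = {3, 4, 5, 6, 10}  B6 = {1, 2, 4, 10, 11}  B7 = {1, 4, 6, 9, 11}
Tree: B1–B2, B2–B3, B1–B4, B1–B5, B2–B6, B2–B7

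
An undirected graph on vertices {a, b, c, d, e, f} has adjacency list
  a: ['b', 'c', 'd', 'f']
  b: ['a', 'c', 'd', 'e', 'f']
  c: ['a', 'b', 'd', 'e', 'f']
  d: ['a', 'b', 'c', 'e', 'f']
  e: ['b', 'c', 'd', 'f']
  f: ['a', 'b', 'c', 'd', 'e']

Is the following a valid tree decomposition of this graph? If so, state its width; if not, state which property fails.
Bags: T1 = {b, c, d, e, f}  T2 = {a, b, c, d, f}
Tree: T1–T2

Yes; width 4.

Every vertex of G appears in some bag (union = {a, b, c, d, e, f}); every edge is covered by a bag; and for each vertex v the set of bags containing v is connected in the bag tree. The decomposition is therefore valid. The largest bag has 5 vertices, so the width is 4.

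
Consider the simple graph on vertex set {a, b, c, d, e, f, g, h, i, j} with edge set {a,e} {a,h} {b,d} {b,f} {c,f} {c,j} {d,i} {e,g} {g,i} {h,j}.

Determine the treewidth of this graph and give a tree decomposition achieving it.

Treewidth 2.
Bags: B1 = {d, g, i}  B2 = {b, d, g}  B3 = {b, f, g}  B4 = {c, f, g}  B5 = {c, g, j}  B6 = {g, h, j}  B7 = {a, g, h}  B8 = {a, e, g}
Tree: B1–B2, B2–B3, B3–B4, B4–B5, B5–B6, B6–B7, B7–B8

Each bag holds 3 vertices, so the decomposition has width 2, which upper-bounds the treewidth. Since g–i–d–b–f–c–j–h–a–e–g is a cycle in G, G is not acyclic. Forests are exactly the graphs of treewidth ≤ 1, so tw(G) ≥ 2. The upper and lower bounds meet at 2, so that is the treewidth.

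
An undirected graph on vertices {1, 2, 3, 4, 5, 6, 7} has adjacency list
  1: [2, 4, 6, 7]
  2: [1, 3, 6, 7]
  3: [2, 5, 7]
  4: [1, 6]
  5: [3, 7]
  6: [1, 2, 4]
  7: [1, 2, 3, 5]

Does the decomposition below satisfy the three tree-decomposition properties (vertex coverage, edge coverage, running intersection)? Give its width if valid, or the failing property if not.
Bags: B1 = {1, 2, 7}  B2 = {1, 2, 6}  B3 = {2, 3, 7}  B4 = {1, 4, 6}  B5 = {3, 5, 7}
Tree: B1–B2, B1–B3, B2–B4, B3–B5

Yes; width 2.

Checking the three conditions: (i) the bags cover all of {1, 2, 3, 4, 5, 6, 7}; (ii) for each edge, some bag contains both endpoints; (iii) the bags containing any fixed vertex form a subtree. All hold, so the decomposition is valid with width 3 − 1 = 2.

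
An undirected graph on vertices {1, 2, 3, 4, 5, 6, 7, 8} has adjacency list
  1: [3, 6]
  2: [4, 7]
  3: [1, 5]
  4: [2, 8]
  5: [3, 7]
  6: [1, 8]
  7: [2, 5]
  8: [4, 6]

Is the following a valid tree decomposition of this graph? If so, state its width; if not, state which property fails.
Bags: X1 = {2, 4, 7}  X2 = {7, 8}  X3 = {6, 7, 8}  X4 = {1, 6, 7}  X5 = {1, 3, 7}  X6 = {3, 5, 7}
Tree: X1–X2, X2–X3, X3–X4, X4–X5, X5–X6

No — edge (4,8) lies in no bag.

A tree decomposition must satisfy three properties: every vertex lies in some bag; for every edge, both endpoints lie together in some bag; and for every vertex, the bags containing it form a connected subtree. Here edge (4,8) lies in no bag, so the decomposition is invalid.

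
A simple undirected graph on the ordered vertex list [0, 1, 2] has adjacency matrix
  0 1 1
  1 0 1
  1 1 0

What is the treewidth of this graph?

2

A width-2 tree decomposition is:
Bags: B1 = {0, 1, 2}
Tree: (single bag)
With just one bag of size 3, the width is 3 − 1 = 2, so tw(G) ≤ 2. Conversely, {0, 1, 2} is a clique of size 3, and the vertices of any clique must share a bag in every tree decomposition; so some bag has ≥ 3 vertices and tw(G) ≥ 2. Hence tw(G) = 2 exactly.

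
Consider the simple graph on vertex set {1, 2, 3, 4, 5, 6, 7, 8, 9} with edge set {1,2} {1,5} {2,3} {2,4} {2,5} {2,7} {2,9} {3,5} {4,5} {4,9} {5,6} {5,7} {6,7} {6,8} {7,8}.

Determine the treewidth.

2

A width-2 tree decomposition is:
Bags: B1 = {1, 2, 5}  B2 = {2, 3, 5}  B3 = {2, 5, 7}  B4 = {5, 6, 7}  B5 = {6, 7, 8}  B6 = {2, 4, 5}  B7 = {2, 4, 9}
Tree: B1–B2, B1–B3, B3–B4, B4–B5, B2–B6, B6–B7
Every bag has size at most 3, so the width is 3 − 1 = 2 and tw(G) ≤ 2. Conversely, {6, 7, 8} is a clique of size 3, and the vertices of any clique must share a bag in every tree decomposition; so some bag has ≥ 3 vertices and tw(G) ≥ 2. The upper and lower bounds meet at 2, so that is the treewidth.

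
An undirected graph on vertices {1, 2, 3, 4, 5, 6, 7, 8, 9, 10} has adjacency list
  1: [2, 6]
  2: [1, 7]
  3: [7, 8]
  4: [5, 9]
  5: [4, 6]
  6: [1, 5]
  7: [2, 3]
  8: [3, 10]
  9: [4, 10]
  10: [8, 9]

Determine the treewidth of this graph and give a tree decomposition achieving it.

Treewidth 2.
One optimal decomposition is:
Bags: B1 = {1, 2, 6}  B2 = {2, 5, 6}  B3 = {2, 4, 5}  B4 = {2, 4, 9}  B5 = {2, 9, 10}  B6 = {2, 8, 10}  B7 = {2, 3, 8}  B8 = {2, 3, 7}
Tree: B1–B2, B2–B3, B3–B4, B4–B5, B5–B6, B6–B7, B7–B8

Every bag has size at most 3, so the width is 3 − 1 = 2 and tw(G) ≤ 2. For the lower bound, G contains the cycle 2–1–6–5–4–9–10–8–3–7–2, so G is not a forest; only forests have treewidth ≤ 1, hence tw(G) ≥ 2. Combining the bounds, tw(G) = 2.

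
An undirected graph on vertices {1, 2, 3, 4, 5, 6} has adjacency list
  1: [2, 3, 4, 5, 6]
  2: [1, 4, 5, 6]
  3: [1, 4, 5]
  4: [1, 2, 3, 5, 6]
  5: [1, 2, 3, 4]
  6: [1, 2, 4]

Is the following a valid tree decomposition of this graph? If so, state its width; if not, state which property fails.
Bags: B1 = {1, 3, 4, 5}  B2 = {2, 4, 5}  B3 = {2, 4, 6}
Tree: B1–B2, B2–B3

No — edge (1,2) lies in no bag.

A tree decomposition must satisfy three properties: every vertex lies in some bag; for every edge, both endpoints lie together in some bag; and for every vertex, the bags containing it form a connected subtree. Here edge (1,2) lies in no bag, so the decomposition is invalid.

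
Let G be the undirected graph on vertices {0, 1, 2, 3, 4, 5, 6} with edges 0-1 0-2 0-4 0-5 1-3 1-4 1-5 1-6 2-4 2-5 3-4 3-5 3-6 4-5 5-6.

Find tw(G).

3

A width-3 tree decomposition is:
Bags: B1 = {0, 1, 4, 5}  B2 = {1, 3, 4, 5}  B3 = {1, 3, 5, 6}  B4 = {0, 2, 4, 5}
Tree: B1–B2, B2–B3, B1–B4
Every bag has size at most 4, so the width is 4 − 1 = 3 and tw(G) ≤ 3. Conversely, {0, 1, 4, 5} is a clique of size 4, and the vertices of any clique must share a bag in every tree decomposition; so some bag has ≥ 4 vertices and tw(G) ≥ 3. Hence tw(G) = 3 exactly.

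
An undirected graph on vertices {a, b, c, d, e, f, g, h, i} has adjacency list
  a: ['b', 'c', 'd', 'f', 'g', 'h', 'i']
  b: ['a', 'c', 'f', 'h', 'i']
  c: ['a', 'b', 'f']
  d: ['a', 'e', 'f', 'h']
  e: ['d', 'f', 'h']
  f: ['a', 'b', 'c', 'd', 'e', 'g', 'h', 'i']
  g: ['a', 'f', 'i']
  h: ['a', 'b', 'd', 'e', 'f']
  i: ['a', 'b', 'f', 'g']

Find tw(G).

3

A width-3 tree decomposition is:
Bags: B1 = {a, d, f, h}  B2 = {a, b, f, h}  B3 = {a, b, c, f}  B4 = {a, b, f, i}  B5 = {a, f, g, i}  B6 = {d, e, f, h}
Tree: B1–B2, B2–B3, B3–B4, B4–B5, B1–B6
Every bag has size at most 4, so the width is 4 − 1 = 3 and tw(G) ≤ 3. For the lower bound, the 4 vertices {d, e, f, h} are pairwise adjacent, and any tree decomposition puts a clique entirely inside one bag — forcing width ≥ 3. Combining the bounds, tw(G) = 3.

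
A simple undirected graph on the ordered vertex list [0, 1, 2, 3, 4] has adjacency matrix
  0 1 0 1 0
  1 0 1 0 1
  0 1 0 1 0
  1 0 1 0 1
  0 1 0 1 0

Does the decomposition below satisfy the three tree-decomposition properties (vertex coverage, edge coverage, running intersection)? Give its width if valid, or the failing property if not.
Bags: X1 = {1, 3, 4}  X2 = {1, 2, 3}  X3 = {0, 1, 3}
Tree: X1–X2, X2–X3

Yes; width 2.

Vertex coverage: the bags together contain {0, 1, 2, 3, 4}, the full vertex set. Edge coverage: each edge of G has both endpoints in at least one bag. Running intersection: for every vertex, the bags containing it form a connected subtree. All three properties hold, so this is a valid tree decomposition of width max|bag| − 1 = 2, and hence tw(G) ≤ 2.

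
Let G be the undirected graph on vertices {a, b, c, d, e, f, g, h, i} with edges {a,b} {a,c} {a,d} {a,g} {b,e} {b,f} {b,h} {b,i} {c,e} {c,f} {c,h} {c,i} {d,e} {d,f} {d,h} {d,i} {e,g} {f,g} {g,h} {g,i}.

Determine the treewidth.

A width-4 tree decomposition is:
Bags: B1 = {b, c, d, e, g}  B2 = {b, c, d, g, h}  B3 = {b, c, d, g, i}  B4 = {a, b, c, d, g}  B5 = {b, c, d, f, g}
Tree: B1–B2, B2–B3, B3–B4, B4–B5
Each bag holds 5 vertices, so the decomposition has width 4, which upper-bounds the treewidth. For the lower bound: the 5 vertex sets {d,e}, {b,h}, {c,i}, {g}, {a} are disjoint, each induces a connected subgraph, and every pair is joined by at least one edge of G. Contracting each set to a single vertex therefore yields K_{5} as a minor, and since treewidth is minor-monotone, tw(G) ≥ tw(K_{5}) = 4. Combining the bounds, tw(G) = 4.

4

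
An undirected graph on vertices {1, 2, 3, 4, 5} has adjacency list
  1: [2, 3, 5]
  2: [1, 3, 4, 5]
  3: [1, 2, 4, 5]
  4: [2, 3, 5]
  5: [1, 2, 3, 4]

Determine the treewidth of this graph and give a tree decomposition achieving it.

Each bag holds 4 vertices, so the decomposition has width 3, which upper-bounds the treewidth. On the other hand G contains the 4-clique {1, 2, 3, 5}. A clique must lie in a single bag of any decomposition, so no decomposition can have width below 3. Combining the bounds, tw(G) = 3.

Treewidth 3.
One such decomposition:
Bags: B1 = {2, 3, 4, 5}  B2 = {1, 2, 3, 5}
Tree: B1–B2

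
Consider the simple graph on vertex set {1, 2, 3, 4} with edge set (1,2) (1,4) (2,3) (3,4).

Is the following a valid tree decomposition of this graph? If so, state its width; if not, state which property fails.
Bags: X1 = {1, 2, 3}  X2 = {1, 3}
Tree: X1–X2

A tree decomposition must satisfy three properties: every vertex lies in some bag; for every edge, both endpoints lie together in some bag; and for every vertex, the bags containing it form a connected subtree. Here vertex 4 appears in no bag, so the decomposition is invalid.

No — vertex 4 appears in no bag.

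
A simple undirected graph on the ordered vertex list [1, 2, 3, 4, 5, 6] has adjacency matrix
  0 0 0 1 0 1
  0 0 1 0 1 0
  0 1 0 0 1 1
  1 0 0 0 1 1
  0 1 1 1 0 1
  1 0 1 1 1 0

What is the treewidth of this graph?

2

A width-2 tree decomposition is:
Bags: B1 = {4, 5, 6}  B2 = {3, 5, 6}  B3 = {2, 3, 5}  B4 = {1, 4, 6}
Tree: B1–B2, B2–B3, B1–B4
Every bag has size at most 3, so the width is 3 − 1 = 2 and tw(G) ≤ 2. Conversely, {1, 4, 6} is a clique of size 3, and the vertices of any clique must share a bag in every tree decomposition; so some bag has ≥ 3 vertices and tw(G) ≥ 2. The upper and lower bounds meet at 2, so that is the treewidth.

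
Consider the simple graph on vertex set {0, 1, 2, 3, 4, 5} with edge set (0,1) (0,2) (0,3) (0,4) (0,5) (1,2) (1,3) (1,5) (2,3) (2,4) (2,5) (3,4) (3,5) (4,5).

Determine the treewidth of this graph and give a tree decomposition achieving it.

Each bag holds 5 vertices, so the decomposition has width 4, which upper-bounds the treewidth. On the other hand G contains the 5-clique {0, 1, 2, 3, 5}. A clique must lie in a single bag of any decomposition, so no decomposition can have width below 4. Therefore the treewidth is 4.

Treewidth 4.
One optimal decomposition is:
Bags: B1 = {0, 2, 3, 4, 5}  B2 = {0, 1, 2, 3, 5}
Tree: B1–B2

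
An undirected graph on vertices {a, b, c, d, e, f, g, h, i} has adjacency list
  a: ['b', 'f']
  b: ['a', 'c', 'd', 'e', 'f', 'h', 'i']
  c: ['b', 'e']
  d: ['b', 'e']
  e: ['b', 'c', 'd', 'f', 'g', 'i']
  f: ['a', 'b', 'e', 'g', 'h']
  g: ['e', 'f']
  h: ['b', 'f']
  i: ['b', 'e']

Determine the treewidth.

A width-2 tree decomposition is:
Bags: B1 = {b, f, h}  B2 = {b, e, f}  B3 = {b, e, i}  B4 = {a, b, f}  B5 = {e, f, g}  B6 = {b, c, e}  B7 = {b, d, e}
Tree: B1–B2, B2–B3, B2–B4, B2–B5, B3–B6, B6–B7
Each bag holds 3 vertices, so the decomposition has width 2, which upper-bounds the treewidth. Conversely, {e, f, g} is a clique of size 3, and the vertices of any clique must share a bag in every tree decomposition; so some bag has ≥ 3 vertices and tw(G) ≥ 2. Hence tw(G) = 2 exactly.

2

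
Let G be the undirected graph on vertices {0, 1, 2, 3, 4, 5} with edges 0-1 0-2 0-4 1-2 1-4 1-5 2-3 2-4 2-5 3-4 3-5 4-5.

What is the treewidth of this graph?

A width-3 tree decomposition is:
Bags: B1 = {2, 3, 4, 5}  B2 = {1, 2, 4, 5}  B3 = {0, 1, 2, 4}
Tree: B1–B2, B2–B3
Each bag holds 4 vertices, so the decomposition has width 3, which upper-bounds the treewidth. On the other hand G contains the 4-clique {0, 1, 2, 4}. A clique must lie in a single bag of any decomposition, so no decomposition can have width below 3. Hence tw(G) = 3 exactly.

3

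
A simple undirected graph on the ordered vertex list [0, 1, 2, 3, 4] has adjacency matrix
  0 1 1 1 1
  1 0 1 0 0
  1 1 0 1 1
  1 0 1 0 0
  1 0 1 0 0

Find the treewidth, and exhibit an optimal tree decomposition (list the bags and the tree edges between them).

Treewidth 2.
One optimal decomposition is:
Bags: B1 = {0, 1, 2}  B2 = {0, 2, 4}  B3 = {0, 2, 3}
Tree: B1–B2, B2–B3

Each bag holds 3 vertices, so the decomposition has width 2, which upper-bounds the treewidth. Conversely, {0, 1, 2} is a clique of size 3, and the vertices of any clique must share a bag in every tree decomposition; so some bag has ≥ 3 vertices and tw(G) ≥ 2. Hence tw(G) = 2 exactly.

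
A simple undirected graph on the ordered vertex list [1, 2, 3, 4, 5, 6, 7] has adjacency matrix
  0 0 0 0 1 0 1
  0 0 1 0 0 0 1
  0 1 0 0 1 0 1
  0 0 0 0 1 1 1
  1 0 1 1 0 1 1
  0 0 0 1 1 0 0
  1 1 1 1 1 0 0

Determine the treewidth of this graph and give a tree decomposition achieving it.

Each bag holds 3 vertices, so the decomposition has width 2, which upper-bounds the treewidth. For the lower bound, the 3 vertices {2, 3, 7} are pairwise adjacent, and any tree decomposition puts a clique entirely inside one bag — forcing width ≥ 2. Therefore the treewidth is 2.

Treewidth 2.
One optimal decomposition is:
Bags: B1 = {3, 5, 7}  B2 = {4, 5, 7}  B3 = {4, 5, 6}  B4 = {1, 5, 7}  B5 = {2, 3, 7}
Tree: B1–B2, B2–B3, B2–B4, B1–B5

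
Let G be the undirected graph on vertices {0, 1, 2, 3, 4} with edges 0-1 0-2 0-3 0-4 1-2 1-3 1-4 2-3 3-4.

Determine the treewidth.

3

A width-3 tree decomposition is:
Bags: B1 = {0, 1, 3, 4}  B2 = {0, 1, 2, 3}
Tree: B1–B2
Each bag holds 4 vertices, so the decomposition has width 3, which upper-bounds the treewidth. On the other hand G contains the 4-clique {0, 1, 2, 3}. A clique must lie in a single bag of any decomposition, so no decomposition can have width below 3. The upper and lower bounds meet at 3, so that is the treewidth.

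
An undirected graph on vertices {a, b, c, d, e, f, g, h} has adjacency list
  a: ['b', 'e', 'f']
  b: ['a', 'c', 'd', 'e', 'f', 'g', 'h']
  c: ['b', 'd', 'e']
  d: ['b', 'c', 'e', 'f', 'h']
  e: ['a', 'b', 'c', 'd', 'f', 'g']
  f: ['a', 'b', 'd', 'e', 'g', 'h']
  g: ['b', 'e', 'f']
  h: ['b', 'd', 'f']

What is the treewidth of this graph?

3

A width-3 tree decomposition is:
Bags: B1 = {b, c, d, e}  B2 = {b, d, e, f}  B3 = {b, e, f, g}  B4 = {a, b, e, f}  B5 = {b, d, f, h}
Tree: B1–B2, B2–B3, B2–B4, B2–B5
Every bag has size at most 4, so the width is 4 − 1 = 3 and tw(G) ≤ 3. On the other hand G contains the 4-clique {b, c, d, e}. A clique must lie in a single bag of any decomposition, so no decomposition can have width below 3. Therefore the treewidth is 3.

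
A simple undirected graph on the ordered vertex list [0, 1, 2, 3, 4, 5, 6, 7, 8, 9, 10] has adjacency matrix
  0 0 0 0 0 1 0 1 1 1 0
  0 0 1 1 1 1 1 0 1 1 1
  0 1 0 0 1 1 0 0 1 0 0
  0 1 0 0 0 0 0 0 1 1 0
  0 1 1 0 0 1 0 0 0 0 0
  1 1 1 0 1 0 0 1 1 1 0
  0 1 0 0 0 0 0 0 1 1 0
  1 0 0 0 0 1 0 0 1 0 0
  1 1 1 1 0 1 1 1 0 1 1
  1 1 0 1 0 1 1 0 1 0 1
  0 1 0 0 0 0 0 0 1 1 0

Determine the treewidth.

A width-3 tree decomposition is:
Bags: B1 = {1, 2, 5, 8}  B2 = {1, 5, 8, 9}  B3 = {1, 3, 8, 9}  B4 = {0, 5, 8, 9}  B5 = {0, 5, 7, 8}  B6 = {1, 6, 8, 9}  B7 = {1, 8, 9, 10}  B8 = {1, 2, 4, 5}
Tree: B1–B2, B2–B3, B2–B4, B4–B5, B3–B6, B6–B7, B1–B8
Every bag has size at most 4, so the width is 4 − 1 = 3 and tw(G) ≤ 3. For the lower bound, the 4 vertices {0, 5, 8, 9} are pairwise adjacent, and any tree decomposition puts a clique entirely inside one bag — forcing width ≥ 3. Therefore the treewidth is 3.

3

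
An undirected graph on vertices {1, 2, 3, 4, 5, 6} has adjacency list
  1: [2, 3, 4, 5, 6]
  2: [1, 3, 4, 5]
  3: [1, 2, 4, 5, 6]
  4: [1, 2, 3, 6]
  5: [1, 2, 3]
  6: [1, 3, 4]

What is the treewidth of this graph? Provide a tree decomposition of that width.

Treewidth 3.
One optimal decomposition is:
Bags: B1 = {1, 3, 4, 6}  B2 = {1, 2, 3, 4}  B3 = {1, 2, 3, 5}
Tree: B1–B2, B2–B3

Every bag has size at most 4, so the width is 4 − 1 = 3 and tw(G) ≤ 3. Conversely, {1, 2, 3, 4} is a clique of size 4, and the vertices of any clique must share a bag in every tree decomposition; so some bag has ≥ 4 vertices and tw(G) ≥ 3. Therefore the treewidth is 3.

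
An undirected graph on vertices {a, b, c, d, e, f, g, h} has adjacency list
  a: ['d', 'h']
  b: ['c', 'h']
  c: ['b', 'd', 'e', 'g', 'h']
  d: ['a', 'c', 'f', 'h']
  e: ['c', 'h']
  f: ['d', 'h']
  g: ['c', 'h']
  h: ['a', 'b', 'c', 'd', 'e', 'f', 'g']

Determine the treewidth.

A width-2 tree decomposition is:
Bags: B1 = {c, g, h}  B2 = {c, e, h}  B3 = {b, c, h}  B4 = {c, d, h}  B5 = {d, f, h}  B6 = {a, d, h}
Tree: B1–B2, B1–B3, B1–B4, B4–B5, B5–B6
Every bag has size at most 3, so the width is 3 − 1 = 2 and tw(G) ≤ 2. Conversely, {a, d, h} is a clique of size 3, and the vertices of any clique must share a bag in every tree decomposition; so some bag has ≥ 3 vertices and tw(G) ≥ 2. Combining the bounds, tw(G) = 2.

2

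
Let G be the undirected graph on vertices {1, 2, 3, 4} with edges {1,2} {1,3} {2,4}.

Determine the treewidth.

1

A width-1 tree decomposition is:
Bags: B1 = {1, 3}  B2 = {1, 2}  B3 = {2, 4}
Tree: B1–B2, B2–B3
The largest bag has 2 vertices, giving width 1; this decomposition certifies tw(G) ≤ 1. Since G has at least one edge (e.g. 3–1), it is not an edgeless graph, so tw(G) ≥ 1. The upper and lower bounds meet at 1, so that is the treewidth.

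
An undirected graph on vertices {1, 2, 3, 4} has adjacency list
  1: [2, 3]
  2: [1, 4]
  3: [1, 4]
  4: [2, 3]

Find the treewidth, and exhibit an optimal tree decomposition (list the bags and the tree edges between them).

The largest bag has 3 vertices, giving width 2; this decomposition certifies tw(G) ≤ 2. Since 1–3–4–2–1 is a cycle in G, G is not acyclic. Forests are exactly the graphs of treewidth ≤ 1, so tw(G) ≥ 2. Therefore the treewidth is 2.

Treewidth 2.
One optimal decomposition is:
Bags: B1 = {1, 3, 4}  B2 = {1, 2, 4}
Tree: B1–B2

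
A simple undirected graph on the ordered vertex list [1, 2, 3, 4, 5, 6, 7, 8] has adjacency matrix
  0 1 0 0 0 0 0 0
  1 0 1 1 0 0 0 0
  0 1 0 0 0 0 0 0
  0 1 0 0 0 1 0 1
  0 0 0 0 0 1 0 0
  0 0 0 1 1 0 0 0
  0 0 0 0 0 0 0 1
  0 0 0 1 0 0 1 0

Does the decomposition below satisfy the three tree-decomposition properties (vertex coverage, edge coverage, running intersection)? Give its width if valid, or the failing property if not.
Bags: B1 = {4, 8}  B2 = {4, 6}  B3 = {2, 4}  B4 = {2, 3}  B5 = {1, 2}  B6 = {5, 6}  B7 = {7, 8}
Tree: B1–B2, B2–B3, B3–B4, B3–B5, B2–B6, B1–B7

Yes; width 1.

Vertex coverage: the bags together contain {1, 2, 3, 4, 5, 6, 7, 8}, the full vertex set. Edge coverage: each edge of G has both endpoints in at least one bag. Running intersection: for every vertex, the bags containing it form a connected subtree. All three properties hold, so this is a valid tree decomposition of width max|bag| − 1 = 1, and hence tw(G) ≤ 1.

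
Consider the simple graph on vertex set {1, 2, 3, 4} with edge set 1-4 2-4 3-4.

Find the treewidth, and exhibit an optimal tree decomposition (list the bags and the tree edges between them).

Each bag holds 2 vertices, so the decomposition has width 1, which upper-bounds the treewidth. G has an edge, so its treewidth is at least 1. Hence tw(G) = 1 exactly.

Treewidth 1.
One optimal decomposition is:
Bags: B1 = {2, 4}  B2 = {1, 4}  B3 = {3, 4}
Tree: B1–B2, B2–B3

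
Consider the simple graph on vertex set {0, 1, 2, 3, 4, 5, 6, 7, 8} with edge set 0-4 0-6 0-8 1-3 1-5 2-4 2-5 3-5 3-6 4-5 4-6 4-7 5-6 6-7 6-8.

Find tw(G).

A width-2 tree decomposition is:
Bags: B1 = {2, 4, 5}  B2 = {4, 5, 6}  B3 = {4, 6, 7}  B4 = {3, 5, 6}  B5 = {1, 3, 5}  B6 = {0, 4, 6}  B7 = {0, 6, 8}
Tree: B1–B2, B2–B3, B2–B4, B4–B5, B2–B6, B6–B7
Every bag has size at most 3, so the width is 3 − 1 = 2 and tw(G) ≤ 2. On the other hand G contains the 3-clique {1, 3, 5}. A clique must lie in a single bag of any decomposition, so no decomposition can have width below 2. Combining the bounds, tw(G) = 2.

2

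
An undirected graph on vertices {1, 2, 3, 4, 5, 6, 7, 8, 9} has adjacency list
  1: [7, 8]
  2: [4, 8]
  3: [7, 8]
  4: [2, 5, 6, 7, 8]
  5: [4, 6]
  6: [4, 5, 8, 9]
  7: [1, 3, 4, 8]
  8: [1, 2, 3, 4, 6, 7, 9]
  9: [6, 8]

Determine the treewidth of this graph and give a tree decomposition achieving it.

Treewidth 2.
Bags: B1 = {4, 7, 8}  B2 = {2, 4, 8}  B3 = {1, 7, 8}  B4 = {4, 6, 8}  B5 = {4, 5, 6}  B6 = {6, 8, 9}  B7 = {3, 7, 8}
Tree: B1–B2, B1–B3, B1–B4, B4–B5, B4–B6, B1–B7

The largest bag has 3 vertices, giving width 2; this decomposition certifies tw(G) ≤ 2. Conversely, {1, 7, 8} is a clique of size 3, and the vertices of any clique must share a bag in every tree decomposition; so some bag has ≥ 3 vertices and tw(G) ≥ 2. Combining the bounds, tw(G) = 2.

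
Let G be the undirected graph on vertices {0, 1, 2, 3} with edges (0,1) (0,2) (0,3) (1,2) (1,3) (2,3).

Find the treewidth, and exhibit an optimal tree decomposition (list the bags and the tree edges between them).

A single bag containing all 4 vertices is trivially a valid decomposition of width 3. Conversely, {0, 1, 2, 3} is a clique of size 4, and the vertices of any clique must share a bag in every tree decomposition; so some bag has ≥ 4 vertices and tw(G) ≥ 3. Therefore the treewidth is 3.

Treewidth 3.
One such decomposition:
Bags: B1 = {0, 1, 2, 3}
Tree: (single bag)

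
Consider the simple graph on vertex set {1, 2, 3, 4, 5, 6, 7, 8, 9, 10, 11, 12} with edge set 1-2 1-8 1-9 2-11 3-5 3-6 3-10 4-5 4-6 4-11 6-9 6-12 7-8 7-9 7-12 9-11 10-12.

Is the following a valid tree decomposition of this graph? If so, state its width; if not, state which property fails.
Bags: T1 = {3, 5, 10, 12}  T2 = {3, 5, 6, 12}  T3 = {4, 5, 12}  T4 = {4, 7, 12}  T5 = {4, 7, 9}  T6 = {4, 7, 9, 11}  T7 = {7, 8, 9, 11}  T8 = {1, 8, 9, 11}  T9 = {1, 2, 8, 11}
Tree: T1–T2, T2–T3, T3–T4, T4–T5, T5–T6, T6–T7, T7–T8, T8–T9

No — edge (6,4) lies in no bag.

A tree decomposition must satisfy three properties: every vertex lies in some bag; for every edge, both endpoints lie together in some bag; and for every vertex, the bags containing it form a connected subtree. Here edge (6,4) lies in no bag, so the decomposition is invalid.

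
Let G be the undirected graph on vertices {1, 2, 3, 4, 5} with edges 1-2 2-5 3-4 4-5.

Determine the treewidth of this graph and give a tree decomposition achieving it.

Each bag holds 2 vertices, so the decomposition has width 1, which upper-bounds the treewidth. Any graph with an edge has treewidth ≥ 1, and G has the edge 3–4. Combining the bounds, tw(G) = 1.

Treewidth 1.
One such decomposition:
Bags: B1 = {3, 4}  B2 = {4, 5}  B3 = {2, 5}  B4 = {1, 2}
Tree: B1–B2, B2–B3, B3–B4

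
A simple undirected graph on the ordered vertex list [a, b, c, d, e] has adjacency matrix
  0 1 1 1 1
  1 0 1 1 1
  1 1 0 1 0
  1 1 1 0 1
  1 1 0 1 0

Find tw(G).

A width-3 tree decomposition is:
Bags: B1 = {a, b, c, d}  B2 = {a, b, d, e}
Tree: B1–B2
Every bag has size at most 4, so the width is 4 − 1 = 3 and tw(G) ≤ 3. On the other hand G contains the 4-clique {a, b, d, e}. A clique must lie in a single bag of any decomposition, so no decomposition can have width below 3. Hence tw(G) = 3 exactly.

3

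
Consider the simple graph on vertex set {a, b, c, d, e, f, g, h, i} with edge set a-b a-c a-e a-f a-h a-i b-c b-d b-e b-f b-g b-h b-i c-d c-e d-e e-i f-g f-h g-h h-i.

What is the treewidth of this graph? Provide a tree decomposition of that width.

Treewidth 3.
One optimal decomposition is:
Bags: B1 = {a, b, h, i}  B2 = {a, b, f, h}  B3 = {b, f, g, h}  B4 = {a, b, e, i}  B5 = {a, b, c, e}  B6 = {b, c, d, e}
Tree: B1–B2, B2–B3, B1–B4, B4–B5, B5–B6

Each bag holds 4 vertices, so the decomposition has width 3, which upper-bounds the treewidth. For the lower bound, the 4 vertices {b, c, d, e} are pairwise adjacent, and any tree decomposition puts a clique entirely inside one bag — forcing width ≥ 3. The upper and lower bounds meet at 3, so that is the treewidth.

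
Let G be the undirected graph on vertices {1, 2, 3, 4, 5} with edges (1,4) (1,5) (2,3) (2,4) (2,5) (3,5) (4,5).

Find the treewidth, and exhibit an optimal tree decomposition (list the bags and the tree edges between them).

The largest bag has 3 vertices, giving width 2; this decomposition certifies tw(G) ≤ 2. On the other hand G contains the 3-clique {1, 4, 5}. A clique must lie in a single bag of any decomposition, so no decomposition can have width below 2. Therefore the treewidth is 2.

Treewidth 2.
Bags: B1 = {2, 4, 5}  B2 = {2, 3, 5}  B3 = {1, 4, 5}
Tree: B1–B2, B1–B3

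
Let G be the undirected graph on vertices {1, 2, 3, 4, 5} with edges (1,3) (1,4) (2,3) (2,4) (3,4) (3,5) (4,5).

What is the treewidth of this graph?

2

A width-2 tree decomposition is:
Bags: B1 = {2, 3, 4}  B2 = {1, 3, 4}  B3 = {3, 4, 5}
Tree: B1–B2, B2–B3
Every bag has size at most 3, so the width is 3 − 1 = 2 and tw(G) ≤ 2. On the other hand G contains the 3-clique {1, 3, 4}. A clique must lie in a single bag of any decomposition, so no decomposition can have width below 2. The upper and lower bounds meet at 2, so that is the treewidth.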